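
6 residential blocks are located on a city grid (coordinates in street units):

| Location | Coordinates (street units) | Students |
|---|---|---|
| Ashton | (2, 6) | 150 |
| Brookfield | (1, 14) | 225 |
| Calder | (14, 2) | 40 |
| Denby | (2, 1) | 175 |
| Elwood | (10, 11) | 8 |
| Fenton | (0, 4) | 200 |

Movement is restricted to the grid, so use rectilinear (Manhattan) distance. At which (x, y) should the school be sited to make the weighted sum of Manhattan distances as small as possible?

Manhattan distance separates: Σwᵢ(|x−xᵢ|+|y−yᵢ|) = Σwᵢ|x−xᵢ| + Σwᵢ|y−yᵢ|, so x and y are optimised independently as 1-D weighted medians.
Total weight W = 798; half = 399.
x-coordinate, sorted with cumulative weight:
  x=0 (Fenton, w=200) cum 200
  x=1 (Brookfield, w=225) cum 425  ← median
  x=2 (Ashton, w=150) cum 575
  x=2 (Denby, w=175) cum 750
  x=10 (Elwood, w=8) cum 758
  x=14 (Calder, w=40) cum 798
⇒ x* = 1
y-coordinate, sorted with cumulative weight:
  y=1 (Denby, w=175) cum 175
  y=2 (Calder, w=40) cum 215
  y=4 (Fenton, w=200) cum 415  ← median
  y=6 (Ashton, w=150) cum 565
  y=11 (Elwood, w=8) cum 573
  y=14 (Brookfield, w=225) cum 798
⇒ y* = 4

(1, 4)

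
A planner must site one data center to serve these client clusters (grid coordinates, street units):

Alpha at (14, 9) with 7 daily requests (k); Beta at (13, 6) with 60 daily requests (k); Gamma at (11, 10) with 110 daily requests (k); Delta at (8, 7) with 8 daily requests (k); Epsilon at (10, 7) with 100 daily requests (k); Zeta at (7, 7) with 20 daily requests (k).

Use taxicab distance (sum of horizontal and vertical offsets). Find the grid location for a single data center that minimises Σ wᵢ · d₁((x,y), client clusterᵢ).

Manhattan distance separates: Σwᵢ(|x−xᵢ|+|y−yᵢ|) = Σwᵢ|x−xᵢ| + Σwᵢ|y−yᵢ|, so x and y are optimised independently as 1-D weighted medians.
Total weight W = 305; half = 152.5.
x-coordinate, sorted with cumulative weight:
  x=7 (Zeta, w=20) cum 20
  x=8 (Delta, w=8) cum 28
  x=10 (Epsilon, w=100) cum 128
  x=11 (Gamma, w=110) cum 238  ← median
  x=13 (Beta, w=60) cum 298
  x=14 (Alpha, w=7) cum 305
⇒ x* = 11
y-coordinate, sorted with cumulative weight:
  y=6 (Beta, w=60) cum 60
  y=7 (Delta, w=8) cum 68
  y=7 (Epsilon, w=100) cum 168  ← median
  y=7 (Zeta, w=20) cum 188
  y=9 (Alpha, w=7) cum 195
  y=10 (Gamma, w=110) cum 305
⇒ y* = 7

(11, 7)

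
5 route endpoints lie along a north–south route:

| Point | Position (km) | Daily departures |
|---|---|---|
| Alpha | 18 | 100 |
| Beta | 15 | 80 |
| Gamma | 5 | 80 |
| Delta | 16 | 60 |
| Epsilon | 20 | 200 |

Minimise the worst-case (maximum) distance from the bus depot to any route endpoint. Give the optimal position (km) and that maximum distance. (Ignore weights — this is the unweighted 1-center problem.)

The 1-center on a line is the midpoint of the two extreme points: leftmost at 5, rightmost at 20.
Optimal location = (5 + 20)/2 = 12.5; maximum distance = (20 − 5)/2 = 7.5.

location 12.5, max distance 7.5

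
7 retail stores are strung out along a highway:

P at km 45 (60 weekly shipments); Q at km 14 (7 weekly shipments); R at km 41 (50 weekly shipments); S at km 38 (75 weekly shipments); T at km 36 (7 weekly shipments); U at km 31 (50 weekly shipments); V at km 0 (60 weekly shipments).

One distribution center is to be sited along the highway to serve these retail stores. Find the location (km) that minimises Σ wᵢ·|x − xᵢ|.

For a sum of weighted absolute distances on a line, the optimum is the weighted median (not the mean). Total weight W = 309; half-weight = 154.5.
Sort by position and accumulate weight:
  km 0 (V, w=60) → cum 60
  km 14 (Q, w=7) → cum 67
  km 31 (U, w=50) → cum 117
  km 36 (T, w=7) → cum 124
  km 38 (S, w=75) → cum 199  ≥ 154.5 → median here
  km 41 (R, w=50) → cum 249
  km 45 (P, w=60) → cum 309
Optimal location: km 38.

x = 38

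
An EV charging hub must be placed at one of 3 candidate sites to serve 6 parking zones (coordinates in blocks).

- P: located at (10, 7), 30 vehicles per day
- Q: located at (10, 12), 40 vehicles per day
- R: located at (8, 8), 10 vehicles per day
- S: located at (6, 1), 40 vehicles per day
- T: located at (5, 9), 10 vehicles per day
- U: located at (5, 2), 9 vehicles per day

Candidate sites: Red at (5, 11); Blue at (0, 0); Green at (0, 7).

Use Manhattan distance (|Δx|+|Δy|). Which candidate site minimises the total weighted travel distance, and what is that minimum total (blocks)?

Total weighted distance at each candidate:
  Red (5, 11): total = 1111
  Blue (0, 0): total = 2033
  Green (0, 7): total = 1630
Minimum is at Red with total 1111 blocks.

Red, total 1111 blocks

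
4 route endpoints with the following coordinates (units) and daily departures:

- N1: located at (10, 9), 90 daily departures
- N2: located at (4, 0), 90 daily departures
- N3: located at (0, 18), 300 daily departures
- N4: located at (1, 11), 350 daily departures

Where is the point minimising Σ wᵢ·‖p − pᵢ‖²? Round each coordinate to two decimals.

(1.94, 12.12)

The minimiser of Σwᵢ‖p−pᵢ‖² is the weighted centroid p* = (Σwᵢpᵢ)/(Σwᵢ).
Σwᵢ = 830.
Σwᵢxᵢ = 90·10 + 90·4 + 300·0 + 350·1 = 1610.
Σwᵢyᵢ = 90·9 + 90·0 + 300·18 + 350·11 = 10060.
x* = 1610/830 = 1.94, y* = 10060/830 = 12.12.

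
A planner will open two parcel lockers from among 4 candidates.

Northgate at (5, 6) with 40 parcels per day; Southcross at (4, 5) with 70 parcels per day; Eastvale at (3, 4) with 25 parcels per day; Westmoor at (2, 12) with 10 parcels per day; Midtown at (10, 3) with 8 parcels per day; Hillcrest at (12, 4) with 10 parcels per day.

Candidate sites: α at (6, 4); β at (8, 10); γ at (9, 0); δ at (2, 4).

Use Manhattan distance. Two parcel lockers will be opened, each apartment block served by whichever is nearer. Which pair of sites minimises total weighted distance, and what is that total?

Evaluate every pair (each demand assigned to the nearer of the two):
  {α, δ}: total = 535
  {α, β}: total = 585
  {α, γ}: total = 617
  {γ, δ}: total = 617
  {β, δ}: total = 687
  {β, γ}: total = 1342
Best pair: {α, δ} with total 535.

{α, δ}, total 535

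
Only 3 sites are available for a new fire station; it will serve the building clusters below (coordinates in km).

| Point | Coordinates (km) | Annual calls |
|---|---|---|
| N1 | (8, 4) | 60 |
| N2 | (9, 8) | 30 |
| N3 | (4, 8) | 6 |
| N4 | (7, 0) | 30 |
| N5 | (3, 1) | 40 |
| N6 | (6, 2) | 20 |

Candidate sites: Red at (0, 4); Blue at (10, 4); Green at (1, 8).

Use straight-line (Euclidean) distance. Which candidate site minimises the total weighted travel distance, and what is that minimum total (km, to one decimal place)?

Blue, total 831.0 km

Total weighted distance at each candidate:
  Red (0, 4): total = 1347.5
  Blue (10, 4): total = 831.0
  Green (1, 8): total = 1489.1
Minimum is at Blue with total 831.0 km.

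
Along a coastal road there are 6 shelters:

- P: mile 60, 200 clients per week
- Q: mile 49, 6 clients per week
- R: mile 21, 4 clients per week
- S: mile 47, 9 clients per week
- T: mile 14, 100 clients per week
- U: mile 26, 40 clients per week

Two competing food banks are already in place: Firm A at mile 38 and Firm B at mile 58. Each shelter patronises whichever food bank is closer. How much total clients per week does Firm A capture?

153

The indifferent point is the midpoint (38+58)/2 = 48; shelters left of it (closer to Firm A at 38) go to Firm A, those right go to Firm B.
  T at 14 (w=100) → Firm A
  R at 21 (w=4) → Firm A
  U at 26 (w=40) → Firm A
  S at 47 (w=9) → Firm A
  Q at 49 (w=6) → Firm B
  P at 60 (w=200) → Firm B
Firm A captures 153; Firm B captures 206.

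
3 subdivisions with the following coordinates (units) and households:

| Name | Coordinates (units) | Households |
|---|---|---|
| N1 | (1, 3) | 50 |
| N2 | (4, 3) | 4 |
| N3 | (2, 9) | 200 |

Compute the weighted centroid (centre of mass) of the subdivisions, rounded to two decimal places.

(1.83, 7.72)

The minimiser of Σwᵢ‖p−pᵢ‖² is the weighted centroid p* = (Σwᵢpᵢ)/(Σwᵢ).
Σwᵢ = 254.
Σwᵢxᵢ = 50·1 + 4·4 + 200·2 = 466.
Σwᵢyᵢ = 50·3 + 4·3 + 200·9 = 1962.
x* = 466/254 = 1.83, y* = 1962/254 = 7.72.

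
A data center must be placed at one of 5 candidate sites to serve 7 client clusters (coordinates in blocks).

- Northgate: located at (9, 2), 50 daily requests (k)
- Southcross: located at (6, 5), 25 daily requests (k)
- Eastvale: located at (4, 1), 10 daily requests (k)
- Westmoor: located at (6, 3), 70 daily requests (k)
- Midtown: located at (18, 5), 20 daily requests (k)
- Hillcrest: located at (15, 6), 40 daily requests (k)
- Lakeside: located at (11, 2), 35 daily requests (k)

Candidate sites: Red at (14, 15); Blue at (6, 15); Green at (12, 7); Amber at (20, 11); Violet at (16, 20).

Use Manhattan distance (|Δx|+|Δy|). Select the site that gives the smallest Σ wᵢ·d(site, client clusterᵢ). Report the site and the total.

Green, total 1970 blocks

Total weighted distance at each candidate:
  Red (14, 15): total = 4230
  Blue (6, 15): total = 3840
  Green (12, 7): total = 1970
  Amber (20, 11): total = 4490
  Violet (16, 20): total = 5820
Minimum is at Green with total 1970 blocks.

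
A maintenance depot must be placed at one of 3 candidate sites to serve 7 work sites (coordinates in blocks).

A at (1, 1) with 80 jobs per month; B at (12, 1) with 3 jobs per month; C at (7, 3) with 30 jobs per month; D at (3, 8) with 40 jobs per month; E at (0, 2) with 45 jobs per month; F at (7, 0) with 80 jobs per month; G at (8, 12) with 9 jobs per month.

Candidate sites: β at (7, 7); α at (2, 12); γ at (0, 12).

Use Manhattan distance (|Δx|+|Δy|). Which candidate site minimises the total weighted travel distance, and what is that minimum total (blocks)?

Total weighted distance at each candidate:
  β (7, 7): total = 2467
  α (2, 12): total = 3597
  γ (0, 12): total = 3831
Minimum is at β with total 2467 blocks.

β, total 2467 blocks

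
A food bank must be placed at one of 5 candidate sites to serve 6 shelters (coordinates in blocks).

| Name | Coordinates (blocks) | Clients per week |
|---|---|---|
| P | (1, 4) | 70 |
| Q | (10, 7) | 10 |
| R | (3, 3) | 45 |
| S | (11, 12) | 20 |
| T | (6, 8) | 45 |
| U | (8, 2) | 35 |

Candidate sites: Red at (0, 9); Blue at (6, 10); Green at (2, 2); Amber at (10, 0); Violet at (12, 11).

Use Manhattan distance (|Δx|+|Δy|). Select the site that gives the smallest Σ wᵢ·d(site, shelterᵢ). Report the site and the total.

Green, total 1470 blocks

Total weighted distance at each candidate:
  Red (0, 9): total = 2065
  Blue (6, 10): total = 1870
  Green (2, 2): total = 1470
  Amber (10, 0): total = 2370
  Violet (12, 11): total = 2985
Minimum is at Green with total 1470 blocks.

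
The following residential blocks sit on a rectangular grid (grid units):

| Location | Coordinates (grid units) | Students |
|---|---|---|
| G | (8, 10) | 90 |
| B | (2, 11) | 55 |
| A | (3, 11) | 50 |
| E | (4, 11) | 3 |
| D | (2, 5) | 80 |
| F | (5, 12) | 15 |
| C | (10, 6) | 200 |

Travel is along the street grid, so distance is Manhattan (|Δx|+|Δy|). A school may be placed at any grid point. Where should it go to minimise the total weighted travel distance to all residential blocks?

(8, 6)

Manhattan distance separates: Σwᵢ(|x−xᵢ|+|y−yᵢ|) = Σwᵢ|x−xᵢ| + Σwᵢ|y−yᵢ|, so x and y are optimised independently as 1-D weighted medians.
Total weight W = 493; half = 246.5.
x-coordinate, sorted with cumulative weight:
  x=2 (B, w=55) cum 55
  x=2 (D, w=80) cum 135
  x=3 (A, w=50) cum 185
  x=4 (E, w=3) cum 188
  x=5 (F, w=15) cum 203
  x=8 (G, w=90) cum 293  ← median
  x=10 (C, w=200) cum 493
⇒ x* = 8
y-coordinate, sorted with cumulative weight:
  y=5 (D, w=80) cum 80
  y=6 (C, w=200) cum 280  ← median
  y=10 (G, w=90) cum 370
  y=11 (B, w=55) cum 425
  y=11 (A, w=50) cum 475
  y=11 (E, w=3) cum 478
  y=12 (F, w=15) cum 493
⇒ y* = 6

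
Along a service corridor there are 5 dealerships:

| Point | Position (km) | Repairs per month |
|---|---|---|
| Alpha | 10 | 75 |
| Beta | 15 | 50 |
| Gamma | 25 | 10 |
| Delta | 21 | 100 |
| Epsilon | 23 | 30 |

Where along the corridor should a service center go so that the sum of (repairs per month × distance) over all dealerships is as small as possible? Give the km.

x = 21

For a sum of weighted absolute distances on a line, the optimum is the weighted median (not the mean). Total weight W = 265; half-weight = 132.5.
Sort by position and accumulate weight:
  km 10 (Alpha, w=75) → cum 75
  km 15 (Beta, w=50) → cum 125
  km 21 (Delta, w=100) → cum 225  ≥ 132.5 → median here
  km 23 (Epsilon, w=30) → cum 255
  km 25 (Gamma, w=10) → cum 265
Optimal location: km 21.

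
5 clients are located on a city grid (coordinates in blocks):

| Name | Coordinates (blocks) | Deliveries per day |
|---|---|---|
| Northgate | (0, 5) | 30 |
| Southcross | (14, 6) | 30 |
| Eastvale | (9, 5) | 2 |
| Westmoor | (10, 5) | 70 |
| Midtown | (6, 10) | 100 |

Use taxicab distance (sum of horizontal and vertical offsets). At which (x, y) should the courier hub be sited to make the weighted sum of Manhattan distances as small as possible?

Manhattan distance separates: Σwᵢ(|x−xᵢ|+|y−yᵢ|) = Σwᵢ|x−xᵢ| + Σwᵢ|y−yᵢ|, so x and y are optimised independently as 1-D weighted medians.
Total weight W = 232; half = 116.
x-coordinate, sorted with cumulative weight:
  x=0 (Northgate, w=30) cum 30
  x=6 (Midtown, w=100) cum 130  ← median
  x=9 (Eastvale, w=2) cum 132
  x=10 (Westmoor, w=70) cum 202
  x=14 (Southcross, w=30) cum 232
⇒ x* = 6
y-coordinate, sorted with cumulative weight:
  y=5 (Northgate, w=30) cum 30
  y=5 (Eastvale, w=2) cum 32
  y=5 (Westmoor, w=70) cum 102
  y=6 (Southcross, w=30) cum 132  ← median
  y=10 (Midtown, w=100) cum 232
⇒ y* = 6

(6, 6)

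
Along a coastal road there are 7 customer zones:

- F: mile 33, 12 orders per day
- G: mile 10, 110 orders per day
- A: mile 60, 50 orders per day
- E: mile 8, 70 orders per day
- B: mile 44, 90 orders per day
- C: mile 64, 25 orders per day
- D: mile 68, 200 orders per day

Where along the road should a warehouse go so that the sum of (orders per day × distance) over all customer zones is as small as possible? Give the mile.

For a sum of weighted absolute distances on a line, the optimum is the weighted median (not the mean). Total weight W = 557; half-weight = 278.5.
Sort by position and accumulate weight:
  mile 8 (E, w=70) → cum 70
  mile 10 (G, w=110) → cum 180
  mile 33 (F, w=12) → cum 192
  mile 44 (B, w=90) → cum 282  ≥ 278.5 → median here
  mile 60 (A, w=50) → cum 332
  mile 64 (C, w=25) → cum 357
  mile 68 (D, w=200) → cum 557
Optimal location: mile 44.

x = 44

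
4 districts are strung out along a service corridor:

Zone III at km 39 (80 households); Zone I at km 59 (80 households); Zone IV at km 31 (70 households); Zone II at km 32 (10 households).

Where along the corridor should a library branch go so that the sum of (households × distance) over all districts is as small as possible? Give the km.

x = 39

For a sum of weighted absolute distances on a line, the optimum is the weighted median (not the mean). Total weight W = 240; half-weight = 120.
Sort by position and accumulate weight:
  km 31 (Zone IV, w=70) → cum 70
  km 32 (Zone II, w=10) → cum 80
  km 39 (Zone III, w=80) → cum 160  ≥ 120 → median here
  km 59 (Zone I, w=80) → cum 240
Optimal location: km 39.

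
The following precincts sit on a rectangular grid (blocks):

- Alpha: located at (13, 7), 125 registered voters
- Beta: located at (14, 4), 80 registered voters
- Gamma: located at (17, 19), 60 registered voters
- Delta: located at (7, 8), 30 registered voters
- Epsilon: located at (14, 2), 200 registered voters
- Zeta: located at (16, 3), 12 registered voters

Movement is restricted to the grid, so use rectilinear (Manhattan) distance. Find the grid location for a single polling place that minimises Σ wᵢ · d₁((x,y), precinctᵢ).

(14, 4)

Manhattan distance separates: Σwᵢ(|x−xᵢ|+|y−yᵢ|) = Σwᵢ|x−xᵢ| + Σwᵢ|y−yᵢ|, so x and y are optimised independently as 1-D weighted medians.
Total weight W = 507; half = 253.5.
x-coordinate, sorted with cumulative weight:
  x=7 (Delta, w=30) cum 30
  x=13 (Alpha, w=125) cum 155
  x=14 (Beta, w=80) cum 235
  x=14 (Epsilon, w=200) cum 435  ← median
  x=16 (Zeta, w=12) cum 447
  x=17 (Gamma, w=60) cum 507
⇒ x* = 14
y-coordinate, sorted with cumulative weight:
  y=2 (Epsilon, w=200) cum 200
  y=3 (Zeta, w=12) cum 212
  y=4 (Beta, w=80) cum 292  ← median
  y=7 (Alpha, w=125) cum 417
  y=8 (Delta, w=30) cum 447
  y=19 (Gamma, w=60) cum 507
⇒ y* = 4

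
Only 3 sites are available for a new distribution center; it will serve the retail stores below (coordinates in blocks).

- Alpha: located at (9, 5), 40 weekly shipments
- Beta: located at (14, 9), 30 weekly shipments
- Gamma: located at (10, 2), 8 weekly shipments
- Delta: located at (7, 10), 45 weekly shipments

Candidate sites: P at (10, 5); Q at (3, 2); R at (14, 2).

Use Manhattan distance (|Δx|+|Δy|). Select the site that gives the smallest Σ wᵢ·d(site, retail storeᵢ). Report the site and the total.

P, total 664 blocks

Total weighted distance at each candidate:
  P (10, 5): total = 664
  Q (3, 2): total = 1496
  R (14, 2): total = 1237
Minimum is at P with total 664 blocks.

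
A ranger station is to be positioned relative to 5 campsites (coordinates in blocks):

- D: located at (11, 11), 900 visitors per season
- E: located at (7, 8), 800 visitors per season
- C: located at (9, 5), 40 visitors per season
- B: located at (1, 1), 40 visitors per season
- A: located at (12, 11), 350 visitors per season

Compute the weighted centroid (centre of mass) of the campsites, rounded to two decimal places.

The minimiser of Σwᵢ‖p−pᵢ‖² is the weighted centroid p* = (Σwᵢpᵢ)/(Σwᵢ).
Σwᵢ = 2130.
Σwᵢxᵢ = 900·11 + 800·7 + 40·9 + 40·1 + 350·12 = 20100.
Σwᵢyᵢ = 900·11 + 800·8 + 40·5 + 40·1 + 350·11 = 20390.
x* = 20100/2130 = 9.44, y* = 20390/2130 = 9.57.

(9.44, 9.57)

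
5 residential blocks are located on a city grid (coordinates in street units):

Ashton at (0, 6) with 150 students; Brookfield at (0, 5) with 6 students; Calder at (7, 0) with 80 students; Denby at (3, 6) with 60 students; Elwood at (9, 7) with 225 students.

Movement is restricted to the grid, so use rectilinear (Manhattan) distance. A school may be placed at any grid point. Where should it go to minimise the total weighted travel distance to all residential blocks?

Manhattan distance separates: Σwᵢ(|x−xᵢ|+|y−yᵢ|) = Σwᵢ|x−xᵢ| + Σwᵢ|y−yᵢ|, so x and y are optimised independently as 1-D weighted medians.
Total weight W = 521; half = 260.5.
x-coordinate, sorted with cumulative weight:
  x=0 (Ashton, w=150) cum 150
  x=0 (Brookfield, w=6) cum 156
  x=3 (Denby, w=60) cum 216
  x=7 (Calder, w=80) cum 296  ← median
  x=9 (Elwood, w=225) cum 521
⇒ x* = 7
y-coordinate, sorted with cumulative weight:
  y=0 (Calder, w=80) cum 80
  y=5 (Brookfield, w=6) cum 86
  y=6 (Ashton, w=150) cum 236
  y=6 (Denby, w=60) cum 296  ← median
  y=7 (Elwood, w=225) cum 521
⇒ y* = 6

(7, 6)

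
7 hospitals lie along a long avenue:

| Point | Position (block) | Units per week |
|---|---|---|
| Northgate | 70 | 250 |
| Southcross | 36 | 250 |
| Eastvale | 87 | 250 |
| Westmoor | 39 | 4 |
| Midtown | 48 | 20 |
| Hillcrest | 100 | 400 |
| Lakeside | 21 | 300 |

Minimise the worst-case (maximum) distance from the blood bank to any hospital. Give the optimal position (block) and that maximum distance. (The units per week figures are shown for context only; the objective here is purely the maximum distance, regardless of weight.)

The 1-center on a line is the midpoint of the two extreme points: leftmost at 21, rightmost at 100.
Optimal location = (21 + 100)/2 = 60.5; maximum distance = (100 − 21)/2 = 39.5.

location 60.5, max distance 39.5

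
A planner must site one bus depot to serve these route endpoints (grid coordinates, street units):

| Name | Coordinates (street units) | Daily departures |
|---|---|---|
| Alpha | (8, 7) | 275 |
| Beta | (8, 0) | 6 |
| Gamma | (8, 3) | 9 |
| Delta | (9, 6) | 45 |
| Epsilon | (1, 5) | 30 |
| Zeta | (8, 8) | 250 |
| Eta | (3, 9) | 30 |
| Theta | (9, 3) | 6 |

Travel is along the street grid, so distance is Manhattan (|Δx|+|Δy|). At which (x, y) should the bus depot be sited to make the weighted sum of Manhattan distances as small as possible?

(8, 7)

Manhattan distance separates: Σwᵢ(|x−xᵢ|+|y−yᵢ|) = Σwᵢ|x−xᵢ| + Σwᵢ|y−yᵢ|, so x and y are optimised independently as 1-D weighted medians.
Total weight W = 651; half = 325.5.
x-coordinate, sorted with cumulative weight:
  x=1 (Epsilon, w=30) cum 30
  x=3 (Eta, w=30) cum 60
  x=8 (Alpha, w=275) cum 335  ← median
  x=8 (Beta, w=6) cum 341
  x=8 (Gamma, w=9) cum 350
  x=8 (Zeta, w=250) cum 600
  x=9 (Delta, w=45) cum 645
  x=9 (Theta, w=6) cum 651
⇒ x* = 8
y-coordinate, sorted with cumulative weight:
  y=0 (Beta, w=6) cum 6
  y=3 (Gamma, w=9) cum 15
  y=3 (Theta, w=6) cum 21
  y=5 (Epsilon, w=30) cum 51
  y=6 (Delta, w=45) cum 96
  y=7 (Alpha, w=275) cum 371  ← median
  y=8 (Zeta, w=250) cum 621
  y=9 (Eta, w=30) cum 651
⇒ y* = 7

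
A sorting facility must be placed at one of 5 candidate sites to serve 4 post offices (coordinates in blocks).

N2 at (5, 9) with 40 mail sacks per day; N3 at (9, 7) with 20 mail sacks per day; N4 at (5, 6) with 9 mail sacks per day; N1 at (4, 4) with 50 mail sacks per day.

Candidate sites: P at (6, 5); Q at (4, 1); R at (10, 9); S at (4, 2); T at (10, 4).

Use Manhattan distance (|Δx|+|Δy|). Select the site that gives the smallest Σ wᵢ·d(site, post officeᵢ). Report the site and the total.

Total weighted distance at each candidate:
  P (6, 5): total = 468
  Q (4, 1): total = 784
  R (10, 9): total = 882
  S (4, 2): total = 665
  T (10, 4): total = 843
Minimum is at P with total 468 blocks.

P, total 468 blocks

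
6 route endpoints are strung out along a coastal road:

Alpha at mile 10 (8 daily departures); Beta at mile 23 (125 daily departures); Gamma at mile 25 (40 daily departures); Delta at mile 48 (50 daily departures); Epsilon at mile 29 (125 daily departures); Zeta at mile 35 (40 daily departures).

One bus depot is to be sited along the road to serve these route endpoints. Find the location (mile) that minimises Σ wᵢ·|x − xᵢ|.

x = 29

For a sum of weighted absolute distances on a line, the optimum is the weighted median (not the mean). Total weight W = 388; half-weight = 194.
Sort by position and accumulate weight:
  mile 10 (Alpha, w=8) → cum 8
  mile 23 (Beta, w=125) → cum 133
  mile 25 (Gamma, w=40) → cum 173
  mile 29 (Epsilon, w=125) → cum 298  ≥ 194 → median here
  mile 35 (Zeta, w=40) → cum 338
  mile 48 (Delta, w=50) → cum 388
Optimal location: mile 29.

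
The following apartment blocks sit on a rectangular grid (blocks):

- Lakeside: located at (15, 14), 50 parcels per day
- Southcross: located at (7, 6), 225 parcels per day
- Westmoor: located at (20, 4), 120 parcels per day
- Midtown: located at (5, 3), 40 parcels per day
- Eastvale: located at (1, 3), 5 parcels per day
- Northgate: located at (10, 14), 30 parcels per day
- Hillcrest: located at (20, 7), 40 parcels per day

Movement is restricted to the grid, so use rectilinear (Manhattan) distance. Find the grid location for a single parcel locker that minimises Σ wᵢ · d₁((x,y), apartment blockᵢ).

Manhattan distance separates: Σwᵢ(|x−xᵢ|+|y−yᵢ|) = Σwᵢ|x−xᵢ| + Σwᵢ|y−yᵢ|, so x and y are optimised independently as 1-D weighted medians.
Total weight W = 510; half = 255.
x-coordinate, sorted with cumulative weight:
  x=1 (Eastvale, w=5) cum 5
  x=5 (Midtown, w=40) cum 45
  x=7 (Southcross, w=225) cum 270  ← median
  x=10 (Northgate, w=30) cum 300
  x=15 (Lakeside, w=50) cum 350
  x=20 (Westmoor, w=120) cum 470
  x=20 (Hillcrest, w=40) cum 510
⇒ x* = 7
y-coordinate, sorted with cumulative weight:
  y=3 (Midtown, w=40) cum 40
  y=3 (Eastvale, w=5) cum 45
  y=4 (Westmoor, w=120) cum 165
  y=6 (Southcross, w=225) cum 390  ← median
  y=7 (Hillcrest, w=40) cum 430
  y=14 (Lakeside, w=50) cum 480
  y=14 (Northgate, w=30) cum 510
⇒ y* = 6

(7, 6)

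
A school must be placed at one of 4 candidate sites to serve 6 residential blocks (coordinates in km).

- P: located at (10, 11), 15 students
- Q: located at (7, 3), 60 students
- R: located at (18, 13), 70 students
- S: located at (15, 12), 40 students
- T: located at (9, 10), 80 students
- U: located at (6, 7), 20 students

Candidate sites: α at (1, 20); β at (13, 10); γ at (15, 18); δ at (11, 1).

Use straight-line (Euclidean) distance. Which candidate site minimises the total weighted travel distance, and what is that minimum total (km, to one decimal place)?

β, total 1594.2 km

Total weighted distance at each candidate:
  α (1, 20): total = 4507.6
  β (13, 10): total = 1594.2
  γ (15, 18): total = 2881.5
  δ (11, 1): total = 2753.5
Minimum is at β with total 1594.2 km.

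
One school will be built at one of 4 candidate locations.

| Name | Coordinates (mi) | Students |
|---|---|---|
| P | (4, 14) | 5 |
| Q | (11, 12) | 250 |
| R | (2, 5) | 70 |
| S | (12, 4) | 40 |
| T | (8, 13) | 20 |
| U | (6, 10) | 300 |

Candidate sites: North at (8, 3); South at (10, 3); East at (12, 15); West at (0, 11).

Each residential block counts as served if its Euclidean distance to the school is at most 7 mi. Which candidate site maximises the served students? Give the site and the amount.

Coverage radius r = 7 mi; a point is covered iff (Δx)²+(Δy)² ≤ 7² = 49.
  North (8, 3): covers {R, S} → 110
  South (10, 3): covers {S} → 40
  East (12, 15): covers {Q, T} → 270
  West (0, 11): covers {P, R, U} → 375
Maximum coverage at West: 375 students.

West, covering 375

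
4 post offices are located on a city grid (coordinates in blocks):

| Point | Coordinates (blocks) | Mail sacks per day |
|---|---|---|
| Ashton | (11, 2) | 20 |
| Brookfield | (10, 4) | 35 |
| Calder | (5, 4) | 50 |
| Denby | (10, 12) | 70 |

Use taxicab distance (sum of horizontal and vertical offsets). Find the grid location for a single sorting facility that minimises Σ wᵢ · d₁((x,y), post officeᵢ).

Manhattan distance separates: Σwᵢ(|x−xᵢ|+|y−yᵢ|) = Σwᵢ|x−xᵢ| + Σwᵢ|y−yᵢ|, so x and y are optimised independently as 1-D weighted medians.
Total weight W = 175; half = 87.5.
x-coordinate, sorted with cumulative weight:
  x=5 (Calder, w=50) cum 50
  x=10 (Brookfield, w=35) cum 85
  x=10 (Denby, w=70) cum 155  ← median
  x=11 (Ashton, w=20) cum 175
⇒ x* = 10
y-coordinate, sorted with cumulative weight:
  y=2 (Ashton, w=20) cum 20
  y=4 (Brookfield, w=35) cum 55
  y=4 (Calder, w=50) cum 105  ← median
  y=12 (Denby, w=70) cum 175
⇒ y* = 4

(10, 4)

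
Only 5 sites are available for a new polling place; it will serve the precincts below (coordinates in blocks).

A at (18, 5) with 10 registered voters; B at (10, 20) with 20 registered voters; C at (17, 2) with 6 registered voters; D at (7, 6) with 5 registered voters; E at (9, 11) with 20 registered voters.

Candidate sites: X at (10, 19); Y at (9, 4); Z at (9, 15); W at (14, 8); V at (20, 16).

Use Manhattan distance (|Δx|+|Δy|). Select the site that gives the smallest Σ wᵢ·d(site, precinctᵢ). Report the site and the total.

Z, total 571 blocks

Total weighted distance at each candidate:
  X (10, 19): total = 644
  Y (9, 4): total = 660
  Z (9, 15): total = 571
  W (14, 8): total = 649
  V (20, 16): total = 947
Minimum is at Z with total 571 blocks.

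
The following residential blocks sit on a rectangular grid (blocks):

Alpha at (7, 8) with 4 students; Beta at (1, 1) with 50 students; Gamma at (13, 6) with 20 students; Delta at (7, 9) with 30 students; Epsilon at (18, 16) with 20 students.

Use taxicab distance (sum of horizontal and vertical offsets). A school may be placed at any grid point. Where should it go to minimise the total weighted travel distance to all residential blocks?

Manhattan distance separates: Σwᵢ(|x−xᵢ|+|y−yᵢ|) = Σwᵢ|x−xᵢ| + Σwᵢ|y−yᵢ|, so x and y are optimised independently as 1-D weighted medians.
Total weight W = 124; half = 62.
x-coordinate, sorted with cumulative weight:
  x=1 (Beta, w=50) cum 50
  x=7 (Alpha, w=4) cum 54
  x=7 (Delta, w=30) cum 84  ← median
  x=13 (Gamma, w=20) cum 104
  x=18 (Epsilon, w=20) cum 124
⇒ x* = 7
y-coordinate, sorted with cumulative weight:
  y=1 (Beta, w=50) cum 50
  y=6 (Gamma, w=20) cum 70  ← median
  y=8 (Alpha, w=4) cum 74
  y=9 (Delta, w=30) cum 104
  y=16 (Epsilon, w=20) cum 124
⇒ y* = 6

(7, 6)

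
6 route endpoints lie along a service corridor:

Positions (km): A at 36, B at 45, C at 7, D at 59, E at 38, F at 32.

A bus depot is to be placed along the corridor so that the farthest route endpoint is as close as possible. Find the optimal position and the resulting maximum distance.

The 1-center on a line is the midpoint of the two extreme points: leftmost at 7, rightmost at 59.
Optimal location = (7 + 59)/2 = 33; maximum distance = (59 − 7)/2 = 26.

location 33, max distance 26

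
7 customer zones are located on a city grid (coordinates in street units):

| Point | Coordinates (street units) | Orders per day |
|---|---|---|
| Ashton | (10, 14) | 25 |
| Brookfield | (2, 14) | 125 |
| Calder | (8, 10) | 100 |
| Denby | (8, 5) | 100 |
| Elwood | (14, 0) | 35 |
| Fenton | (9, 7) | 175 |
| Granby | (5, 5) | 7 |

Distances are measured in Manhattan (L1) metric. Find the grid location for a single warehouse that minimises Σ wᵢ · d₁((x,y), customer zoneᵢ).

(8, 7)

Manhattan distance separates: Σwᵢ(|x−xᵢ|+|y−yᵢ|) = Σwᵢ|x−xᵢ| + Σwᵢ|y−yᵢ|, so x and y are optimised independently as 1-D weighted medians.
Total weight W = 567; half = 283.5.
x-coordinate, sorted with cumulative weight:
  x=2 (Brookfield, w=125) cum 125
  x=5 (Granby, w=7) cum 132
  x=8 (Calder, w=100) cum 232
  x=8 (Denby, w=100) cum 332  ← median
  x=9 (Fenton, w=175) cum 507
  x=10 (Ashton, w=25) cum 532
  x=14 (Elwood, w=35) cum 567
⇒ x* = 8
y-coordinate, sorted with cumulative weight:
  y=0 (Elwood, w=35) cum 35
  y=5 (Denby, w=100) cum 135
  y=5 (Granby, w=7) cum 142
  y=7 (Fenton, w=175) cum 317  ← median
  y=10 (Calder, w=100) cum 417
  y=14 (Ashton, w=25) cum 442
  y=14 (Brookfield, w=125) cum 567
⇒ y* = 7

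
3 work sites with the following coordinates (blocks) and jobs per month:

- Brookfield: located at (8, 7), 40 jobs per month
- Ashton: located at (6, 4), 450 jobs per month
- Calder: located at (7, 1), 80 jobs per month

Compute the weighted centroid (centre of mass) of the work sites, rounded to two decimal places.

(6.28, 3.79)

The minimiser of Σwᵢ‖p−pᵢ‖² is the weighted centroid p* = (Σwᵢpᵢ)/(Σwᵢ).
Σwᵢ = 570.
Σwᵢxᵢ = 40·8 + 450·6 + 80·7 = 3580.
Σwᵢyᵢ = 40·7 + 450·4 + 80·1 = 2160.
x* = 3580/570 = 6.28, y* = 2160/570 = 3.79.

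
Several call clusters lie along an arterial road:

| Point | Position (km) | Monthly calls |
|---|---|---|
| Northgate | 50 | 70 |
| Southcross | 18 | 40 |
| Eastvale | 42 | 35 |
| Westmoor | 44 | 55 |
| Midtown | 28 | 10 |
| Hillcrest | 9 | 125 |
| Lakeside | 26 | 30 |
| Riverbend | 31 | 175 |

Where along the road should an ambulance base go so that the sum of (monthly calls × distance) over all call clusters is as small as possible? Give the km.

For a sum of weighted absolute distances on a line, the optimum is the weighted median (not the mean). Total weight W = 540; half-weight = 270.
Sort by position and accumulate weight:
  km 9 (Hillcrest, w=125) → cum 125
  km 18 (Southcross, w=40) → cum 165
  km 26 (Lakeside, w=30) → cum 195
  km 28 (Midtown, w=10) → cum 205
  km 31 (Riverbend, w=175) → cum 380  ≥ 270 → median here
  km 42 (Eastvale, w=35) → cum 415
  km 44 (Westmoor, w=55) → cum 470
  km 50 (Northgate, w=70) → cum 540
Optimal location: km 31.

x = 31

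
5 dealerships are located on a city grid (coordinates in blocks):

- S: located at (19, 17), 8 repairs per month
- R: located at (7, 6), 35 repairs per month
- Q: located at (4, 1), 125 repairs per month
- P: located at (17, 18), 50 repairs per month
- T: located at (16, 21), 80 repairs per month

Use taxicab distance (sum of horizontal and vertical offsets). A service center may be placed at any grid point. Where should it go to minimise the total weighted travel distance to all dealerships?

(7, 6)

Manhattan distance separates: Σwᵢ(|x−xᵢ|+|y−yᵢ|) = Σwᵢ|x−xᵢ| + Σwᵢ|y−yᵢ|, so x and y are optimised independently as 1-D weighted medians.
Total weight W = 298; half = 149.
x-coordinate, sorted with cumulative weight:
  x=4 (Q, w=125) cum 125
  x=7 (R, w=35) cum 160  ← median
  x=16 (T, w=80) cum 240
  x=17 (P, w=50) cum 290
  x=19 (S, w=8) cum 298
⇒ x* = 7
y-coordinate, sorted with cumulative weight:
  y=1 (Q, w=125) cum 125
  y=6 (R, w=35) cum 160  ← median
  y=17 (S, w=8) cum 168
  y=18 (P, w=50) cum 218
  y=21 (T, w=80) cum 298
⇒ y* = 6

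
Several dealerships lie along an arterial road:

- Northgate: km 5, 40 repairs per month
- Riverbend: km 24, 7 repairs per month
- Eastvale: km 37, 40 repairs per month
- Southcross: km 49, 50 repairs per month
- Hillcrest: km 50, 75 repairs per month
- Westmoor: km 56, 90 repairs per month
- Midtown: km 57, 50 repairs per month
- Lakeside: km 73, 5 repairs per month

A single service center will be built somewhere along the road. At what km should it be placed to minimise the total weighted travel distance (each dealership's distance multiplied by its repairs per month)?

For a sum of weighted absolute distances on a line, the optimum is the weighted median (not the mean). Total weight W = 357; half-weight = 178.5.
Sort by position and accumulate weight:
  km 5 (Northgate, w=40) → cum 40
  km 24 (Riverbend, w=7) → cum 47
  km 37 (Eastvale, w=40) → cum 87
  km 49 (Southcross, w=50) → cum 137
  km 50 (Hillcrest, w=75) → cum 212  ≥ 178.5 → median here
  km 56 (Westmoor, w=90) → cum 302
  km 57 (Midtown, w=50) → cum 352
  km 73 (Lakeside, w=5) → cum 357
Optimal location: km 50.

x = 50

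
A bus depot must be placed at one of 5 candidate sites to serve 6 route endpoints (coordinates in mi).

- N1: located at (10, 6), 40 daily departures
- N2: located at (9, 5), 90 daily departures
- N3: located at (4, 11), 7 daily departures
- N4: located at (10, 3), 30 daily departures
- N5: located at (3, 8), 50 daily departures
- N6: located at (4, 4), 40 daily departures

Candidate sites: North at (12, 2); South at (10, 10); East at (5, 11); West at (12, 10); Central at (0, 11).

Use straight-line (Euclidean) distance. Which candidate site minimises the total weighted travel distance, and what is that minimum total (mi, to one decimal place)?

South, total 1574.9 mi

Total weighted distance at each candidate:
  North (12, 2): total = 1582.8
  South (10, 10): total = 1574.9
  East (5, 11): total = 1685.0
  West (12, 10): total = 1839.5
  Central (0, 11): total = 2367.5
Minimum is at South with total 1574.9 mi.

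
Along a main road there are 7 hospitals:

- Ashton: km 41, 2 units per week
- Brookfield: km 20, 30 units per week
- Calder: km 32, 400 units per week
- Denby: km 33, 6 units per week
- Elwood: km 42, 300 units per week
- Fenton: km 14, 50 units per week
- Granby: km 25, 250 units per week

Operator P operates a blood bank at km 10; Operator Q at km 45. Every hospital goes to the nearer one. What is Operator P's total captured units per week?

The indifferent point is the midpoint (10+45)/2 = 27.5; hospitals left of it (closer to Operator P at 10) go to Operator P, those right go to Operator Q.
  Fenton at 14 (w=50) → Operator P
  Brookfield at 20 (w=30) → Operator P
  Granby at 25 (w=250) → Operator P
  Calder at 32 (w=400) → Operator Q
  Denby at 33 (w=6) → Operator Q
  Ashton at 41 (w=2) → Operator Q
  Elwood at 42 (w=300) → Operator Q
Operator P captures 330; Operator Q captures 708.

330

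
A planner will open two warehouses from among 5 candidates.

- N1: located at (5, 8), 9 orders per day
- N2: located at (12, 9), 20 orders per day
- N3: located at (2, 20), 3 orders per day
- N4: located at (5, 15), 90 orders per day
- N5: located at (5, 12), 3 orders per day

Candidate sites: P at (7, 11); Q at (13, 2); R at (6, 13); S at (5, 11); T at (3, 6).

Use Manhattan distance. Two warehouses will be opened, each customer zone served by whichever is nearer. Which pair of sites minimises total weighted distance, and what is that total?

Evaluate every pair (each demand assigned to the nearer of the two):
  {P, R}: total = 494
  {R, S}: total = 513
  {Q, R}: total = 523
  {R, T}: total = 545
  {P, S}: total = 566
  {Q, S}: total = 586
  {S, T}: total = 606
  {P, T}: total = 767
  {P, Q}: total = 776
  {Q, T}: total = 1255
Best pair: {P, R} with total 494.

{P, R}, total 494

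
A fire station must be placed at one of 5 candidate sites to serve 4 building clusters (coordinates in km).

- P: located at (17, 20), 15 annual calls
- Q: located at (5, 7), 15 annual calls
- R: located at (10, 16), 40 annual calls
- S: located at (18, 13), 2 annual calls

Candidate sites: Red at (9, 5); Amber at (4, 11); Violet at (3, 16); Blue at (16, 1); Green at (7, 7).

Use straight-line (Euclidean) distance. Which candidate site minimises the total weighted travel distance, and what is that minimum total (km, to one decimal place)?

Amber, total 639.7 km

Total weighted distance at each candidate:
  Red (9, 5): total = 788.0
  Amber (4, 11): total = 639.7
  Violet (3, 16): total = 667.3
  Blue (16, 1): total = 1143.9
  Green (7, 7): total = 680.6
Minimum is at Amber with total 639.7 km.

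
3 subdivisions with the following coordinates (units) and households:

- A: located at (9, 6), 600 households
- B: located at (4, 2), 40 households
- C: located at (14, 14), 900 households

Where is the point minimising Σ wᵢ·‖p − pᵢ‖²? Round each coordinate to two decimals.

(11.79, 10.57)

The minimiser of Σwᵢ‖p−pᵢ‖² is the weighted centroid p* = (Σwᵢpᵢ)/(Σwᵢ).
Σwᵢ = 1540.
Σwᵢxᵢ = 600·9 + 40·4 + 900·14 = 18160.
Σwᵢyᵢ = 600·6 + 40·2 + 900·14 = 16280.
x* = 18160/1540 = 11.79, y* = 16280/1540 = 10.57.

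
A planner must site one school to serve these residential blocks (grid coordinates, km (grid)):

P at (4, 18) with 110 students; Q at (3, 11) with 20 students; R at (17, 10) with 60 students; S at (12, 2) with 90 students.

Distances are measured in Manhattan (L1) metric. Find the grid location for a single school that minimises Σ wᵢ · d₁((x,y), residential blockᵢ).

(12, 10)

Manhattan distance separates: Σwᵢ(|x−xᵢ|+|y−yᵢ|) = Σwᵢ|x−xᵢ| + Σwᵢ|y−yᵢ|, so x and y are optimised independently as 1-D weighted medians.
Total weight W = 280; half = 140.
x-coordinate, sorted with cumulative weight:
  x=3 (Q, w=20) cum 20
  x=4 (P, w=110) cum 130
  x=12 (S, w=90) cum 220  ← median
  x=17 (R, w=60) cum 280
⇒ x* = 12
y-coordinate, sorted with cumulative weight:
  y=2 (S, w=90) cum 90
  y=10 (R, w=60) cum 150  ← median
  y=11 (Q, w=20) cum 170
  y=18 (P, w=110) cum 280
⇒ y* = 10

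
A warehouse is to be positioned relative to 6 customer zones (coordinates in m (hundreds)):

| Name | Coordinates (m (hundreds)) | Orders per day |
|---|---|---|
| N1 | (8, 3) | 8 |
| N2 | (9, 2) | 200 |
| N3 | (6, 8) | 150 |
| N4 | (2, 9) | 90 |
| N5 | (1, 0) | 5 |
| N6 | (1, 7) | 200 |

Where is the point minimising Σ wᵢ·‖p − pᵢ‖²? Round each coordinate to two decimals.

The minimiser of Σwᵢ‖p−pᵢ‖² is the weighted centroid p* = (Σwᵢpᵢ)/(Σwᵢ).
Σwᵢ = 653.
Σwᵢxᵢ = 8·8 + 200·9 + 150·6 + 90·2 + 5·1 + 200·1 = 3149.
Σwᵢyᵢ = 8·3 + 200·2 + 150·8 + 90·9 + 5·0 + 200·7 = 3834.
x* = 3149/653 = 4.82, y* = 3834/653 = 5.87.

(4.82, 5.87)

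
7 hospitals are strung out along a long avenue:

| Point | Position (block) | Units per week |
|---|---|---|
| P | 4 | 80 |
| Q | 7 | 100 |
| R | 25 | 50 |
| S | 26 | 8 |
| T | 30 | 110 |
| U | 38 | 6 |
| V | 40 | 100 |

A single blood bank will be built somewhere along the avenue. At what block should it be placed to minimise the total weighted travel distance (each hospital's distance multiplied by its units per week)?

For a sum of weighted absolute distances on a line, the optimum is the weighted median (not the mean). Total weight W = 454; half-weight = 227.
Sort by position and accumulate weight:
  block 4 (P, w=80) → cum 80
  block 7 (Q, w=100) → cum 180
  block 25 (R, w=50) → cum 230  ≥ 227 → median here
  block 26 (S, w=8) → cum 238
  block 30 (T, w=110) → cum 348
  block 38 (U, w=6) → cum 354
  block 40 (V, w=100) → cum 454
Optimal location: block 25.

x = 25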